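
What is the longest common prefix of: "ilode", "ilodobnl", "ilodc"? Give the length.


Words: ilode, ilodobnl, ilodc
  Position 0: all 'i' => match
  Position 1: all 'l' => match
  Position 2: all 'o' => match
  Position 3: all 'd' => match
  Position 4: ('e', 'o', 'c') => mismatch, stop
LCP = "ilod" (length 4)

4


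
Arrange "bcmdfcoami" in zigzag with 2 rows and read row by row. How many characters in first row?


Zigzag "bcmdfcoami" into 2 rows:
Placing characters:
  'b' => row 0
  'c' => row 1
  'm' => row 0
  'd' => row 1
  'f' => row 0
  'c' => row 1
  'o' => row 0
  'a' => row 1
  'm' => row 0
  'i' => row 1
Rows:
  Row 0: "bmfom"
  Row 1: "cdcai"
First row length: 5

5


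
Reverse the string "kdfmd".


Input: kdfmd
Reading characters right to left:
  Position 4: 'd'
  Position 3: 'm'
  Position 2: 'f'
  Position 1: 'd'
  Position 0: 'k'
Reversed: dmfdk

dmfdk


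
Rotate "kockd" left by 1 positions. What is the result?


Input: "kockd", rotate left by 1
First 1 characters: "k"
Remaining characters: "ockd"
Concatenate remaining + first: "ockd" + "k" = "ockdk"

ockdk


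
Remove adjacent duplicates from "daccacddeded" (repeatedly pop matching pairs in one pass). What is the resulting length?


Input: daccacddeded
Stack-based adjacent duplicate removal:
  Read 'd': push. Stack: d
  Read 'a': push. Stack: da
  Read 'c': push. Stack: dac
  Read 'c': matches stack top 'c' => pop. Stack: da
  Read 'a': matches stack top 'a' => pop. Stack: d
  Read 'c': push. Stack: dc
  Read 'd': push. Stack: dcd
  Read 'd': matches stack top 'd' => pop. Stack: dc
  Read 'e': push. Stack: dce
  Read 'd': push. Stack: dced
  Read 'e': push. Stack: dcede
  Read 'd': push. Stack: dceded
Final stack: "dceded" (length 6)

6


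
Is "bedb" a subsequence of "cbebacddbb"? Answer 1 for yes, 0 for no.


Check if "bedb" is a subsequence of "cbebacddbb"
Greedy scan:
  Position 0 ('c'): no match needed
  Position 1 ('b'): matches sub[0] = 'b'
  Position 2 ('e'): matches sub[1] = 'e'
  Position 3 ('b'): no match needed
  Position 4 ('a'): no match needed
  Position 5 ('c'): no match needed
  Position 6 ('d'): matches sub[2] = 'd'
  Position 7 ('d'): no match needed
  Position 8 ('b'): matches sub[3] = 'b'
  Position 9 ('b'): no match needed
All 4 characters matched => is a subsequence

1


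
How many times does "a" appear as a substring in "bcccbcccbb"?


Searching for "a" in "bcccbcccbb"
Scanning each position:
  Position 0: "b" => no
  Position 1: "c" => no
  Position 2: "c" => no
  Position 3: "c" => no
  Position 4: "b" => no
  Position 5: "c" => no
  Position 6: "c" => no
  Position 7: "c" => no
  Position 8: "b" => no
  Position 9: "b" => no
Total occurrences: 0

0


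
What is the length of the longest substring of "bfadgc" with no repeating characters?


Input: "bfadgc"
Sliding window (track last position of each char):
  Position 0 ('b'): window [0,0] length 1 -- new best
  Position 1 ('f'): window [0,1] length 2 -- new best
  Position 2 ('a'): window [0,2] length 3 -- new best
  Position 3 ('d'): window [0,3] length 4 -- new best
  Position 4 ('g'): window [0,4] length 5 -- new best
  Position 5 ('c'): window [0,5] length 6 -- new best
Longest substring with no repeats: "bfadgc" with length 6

6


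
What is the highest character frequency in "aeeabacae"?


Input: aeeabacae
Character counts:
  'a': 4
  'b': 1
  'c': 1
  'e': 3
Maximum frequency: 4

4


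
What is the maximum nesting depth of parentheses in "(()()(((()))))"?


Input: "(()()(((()))))"
Tracking depth:
  Position 0 '(': depth becomes 1
  Position 1 '(': depth becomes 2
  Position 2 ')': depth becomes 1
  Position 3 '(': depth becomes 2
  Position 4 ')': depth becomes 1
  Position 5 '(': depth becomes 2
  Position 6 '(': depth becomes 3
  Position 7 '(': depth becomes 4
  Position 8 '(': depth becomes 5
  Position 9 ')': depth becomes 4
  Position 10 ')': depth becomes 3
  Position 11 ')': depth becomes 2
  Position 12 ')': depth becomes 1
  Position 13 ')': depth becomes 0
Maximum depth reached: 5

5


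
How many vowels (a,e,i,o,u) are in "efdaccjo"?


Input: efdaccjo
Checking each character:
  'e' at position 0: vowel (running total: 1)
  'f' at position 1: consonant
  'd' at position 2: consonant
  'a' at position 3: vowel (running total: 2)
  'c' at position 4: consonant
  'c' at position 5: consonant
  'j' at position 6: consonant
  'o' at position 7: vowel (running total: 3)
Total vowels: 3

3


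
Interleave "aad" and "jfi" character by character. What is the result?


Interleaving "aad" and "jfi":
  Position 0: 'a' from first, 'j' from second => "aj"
  Position 1: 'a' from first, 'f' from second => "af"
  Position 2: 'd' from first, 'i' from second => "di"
Result: ajafdi

ajafdi


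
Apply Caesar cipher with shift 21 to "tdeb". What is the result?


Caesar cipher: shift "tdeb" by 21
  't' (pos 19) + 21 = pos 14 = 'o'
  'd' (pos 3) + 21 = pos 24 = 'y'
  'e' (pos 4) + 21 = pos 25 = 'z'
  'b' (pos 1) + 21 = pos 22 = 'w'
Result: oyzw

oyzw


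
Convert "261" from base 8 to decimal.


Input: "261" in base 8
Positional expansion:
  Digit '2' (value 2) x 8^2 = 128
  Digit '6' (value 6) x 8^1 = 48
  Digit '1' (value 1) x 8^0 = 1
Sum = 177

177


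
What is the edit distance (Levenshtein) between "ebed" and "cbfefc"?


Computing edit distance: "ebed" -> "cbfefc"
DP table:
           c    b    f    e    f    c
      0    1    2    3    4    5    6
  e   1    1    2    3    3    4    5
  b   2    2    1    2    3    4    5
  e   3    3    2    2    2    3    4
  d   4    4    3    3    3    3    4
Edit distance = dp[4][6] = 4

4


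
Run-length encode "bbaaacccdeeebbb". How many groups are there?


Input: bbaaacccdeeebbb
Scanning for consecutive runs:
  Group 1: 'b' x 2 (positions 0-1)
  Group 2: 'a' x 3 (positions 2-4)
  Group 3: 'c' x 3 (positions 5-7)
  Group 4: 'd' x 1 (positions 8-8)
  Group 5: 'e' x 3 (positions 9-11)
  Group 6: 'b' x 3 (positions 12-14)
Total groups: 6

6


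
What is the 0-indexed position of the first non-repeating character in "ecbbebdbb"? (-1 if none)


Input: ecbbebdbb
Character frequencies:
  'b': 5
  'c': 1
  'd': 1
  'e': 2
Scanning left to right for freq == 1:
  Position 0 ('e'): freq=2, skip
  Position 1 ('c'): unique! => answer = 1

1


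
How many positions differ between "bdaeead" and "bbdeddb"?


Comparing "bdaeead" and "bbdeddb" position by position:
  Position 0: 'b' vs 'b' => same
  Position 1: 'd' vs 'b' => DIFFER
  Position 2: 'a' vs 'd' => DIFFER
  Position 3: 'e' vs 'e' => same
  Position 4: 'e' vs 'd' => DIFFER
  Position 5: 'a' vs 'd' => DIFFER
  Position 6: 'd' vs 'b' => DIFFER
Positions that differ: 5

5


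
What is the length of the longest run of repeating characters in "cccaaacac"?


Input: "cccaaacac"
Scanning for longest run:
  Position 1 ('c'): continues run of 'c', length=2
  Position 2 ('c'): continues run of 'c', length=3
  Position 3 ('a'): new char, reset run to 1
  Position 4 ('a'): continues run of 'a', length=2
  Position 5 ('a'): continues run of 'a', length=3
  Position 6 ('c'): new char, reset run to 1
  Position 7 ('a'): new char, reset run to 1
  Position 8 ('c'): new char, reset run to 1
Longest run: 'c' with length 3

3


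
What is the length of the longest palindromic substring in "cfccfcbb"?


Input: "cfccfcbb"
Checking substrings for palindromes:
  [0:6] "cfccfc" (len 6) => palindrome
  [1:5] "fccf" (len 4) => palindrome
  [0:3] "cfc" (len 3) => palindrome
  [3:6] "cfc" (len 3) => palindrome
  [2:4] "cc" (len 2) => palindrome
  [6:8] "bb" (len 2) => palindrome
Longest palindromic substring: "cfccfc" with length 6

6


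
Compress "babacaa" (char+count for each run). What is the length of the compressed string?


Input: babacaa
Runs:
  'b' x 1 => "b1"
  'a' x 1 => "a1"
  'b' x 1 => "b1"
  'a' x 1 => "a1"
  'c' x 1 => "c1"
  'a' x 2 => "a2"
Compressed: "b1a1b1a1c1a2"
Compressed length: 12

12


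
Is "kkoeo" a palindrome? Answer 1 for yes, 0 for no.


Input: kkoeo
Reversed: oeokk
  Compare pos 0 ('k') with pos 4 ('o'): MISMATCH
  Compare pos 1 ('k') with pos 3 ('e'): MISMATCH
Result: not a palindrome

0


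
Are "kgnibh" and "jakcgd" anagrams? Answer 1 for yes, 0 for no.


Strings: "kgnibh", "jakcgd"
Sorted first:  bghikn
Sorted second: acdgjk
Differ at position 0: 'b' vs 'a' => not anagrams

0


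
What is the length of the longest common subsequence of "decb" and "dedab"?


LCS of "decb" and "dedab"
DP table:
           d    e    d    a    b
      0    0    0    0    0    0
  d   0    1    1    1    1    1
  e   0    1    2    2    2    2
  c   0    1    2    2    2    2
  b   0    1    2    2    2    3
LCS length = dp[4][5] = 3

3


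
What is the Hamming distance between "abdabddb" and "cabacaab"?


Comparing "abdabddb" and "cabacaab" position by position:
  Position 0: 'a' vs 'c' => differ
  Position 1: 'b' vs 'a' => differ
  Position 2: 'd' vs 'b' => differ
  Position 3: 'a' vs 'a' => same
  Position 4: 'b' vs 'c' => differ
  Position 5: 'd' vs 'a' => differ
  Position 6: 'd' vs 'a' => differ
  Position 7: 'b' vs 'b' => same
Total differences (Hamming distance): 6

6


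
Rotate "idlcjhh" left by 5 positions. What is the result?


Input: "idlcjhh", rotate left by 5
First 5 characters: "idlcj"
Remaining characters: "hh"
Concatenate remaining + first: "hh" + "idlcj" = "hhidlcj"

hhidlcj


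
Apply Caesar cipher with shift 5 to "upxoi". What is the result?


Caesar cipher: shift "upxoi" by 5
  'u' (pos 20) + 5 = pos 25 = 'z'
  'p' (pos 15) + 5 = pos 20 = 'u'
  'x' (pos 23) + 5 = pos 2 = 'c'
  'o' (pos 14) + 5 = pos 19 = 't'
  'i' (pos 8) + 5 = pos 13 = 'n'
Result: zuctn

zuctn


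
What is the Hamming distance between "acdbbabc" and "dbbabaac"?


Comparing "acdbbabc" and "dbbabaac" position by position:
  Position 0: 'a' vs 'd' => differ
  Position 1: 'c' vs 'b' => differ
  Position 2: 'd' vs 'b' => differ
  Position 3: 'b' vs 'a' => differ
  Position 4: 'b' vs 'b' => same
  Position 5: 'a' vs 'a' => same
  Position 6: 'b' vs 'a' => differ
  Position 7: 'c' vs 'c' => same
Total differences (Hamming distance): 5

5


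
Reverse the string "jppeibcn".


Input: jppeibcn
Reading characters right to left:
  Position 7: 'n'
  Position 6: 'c'
  Position 5: 'b'
  Position 4: 'i'
  Position 3: 'e'
  Position 2: 'p'
  Position 1: 'p'
  Position 0: 'j'
Reversed: ncbieppj

ncbieppj


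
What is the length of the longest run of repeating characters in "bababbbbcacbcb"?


Input: "bababbbbcacbcb"
Scanning for longest run:
  Position 1 ('a'): new char, reset run to 1
  Position 2 ('b'): new char, reset run to 1
  Position 3 ('a'): new char, reset run to 1
  Position 4 ('b'): new char, reset run to 1
  Position 5 ('b'): continues run of 'b', length=2
  Position 6 ('b'): continues run of 'b', length=3
  Position 7 ('b'): continues run of 'b', length=4
  Position 8 ('c'): new char, reset run to 1
  Position 9 ('a'): new char, reset run to 1
  Position 10 ('c'): new char, reset run to 1
  Position 11 ('b'): new char, reset run to 1
  Position 12 ('c'): new char, reset run to 1
  Position 13 ('b'): new char, reset run to 1
Longest run: 'b' with length 4

4


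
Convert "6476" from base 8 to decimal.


Input: "6476" in base 8
Positional expansion:
  Digit '6' (value 6) x 8^3 = 3072
  Digit '4' (value 4) x 8^2 = 256
  Digit '7' (value 7) x 8^1 = 56
  Digit '6' (value 6) x 8^0 = 6
Sum = 3390

3390


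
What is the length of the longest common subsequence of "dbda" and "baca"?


LCS of "dbda" and "baca"
DP table:
           b    a    c    a
      0    0    0    0    0
  d   0    0    0    0    0
  b   0    1    1    1    1
  d   0    1    1    1    1
  a   0    1    2    2    2
LCS length = dp[4][4] = 2

2


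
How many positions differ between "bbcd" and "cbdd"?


Comparing "bbcd" and "cbdd" position by position:
  Position 0: 'b' vs 'c' => DIFFER
  Position 1: 'b' vs 'b' => same
  Position 2: 'c' vs 'd' => DIFFER
  Position 3: 'd' vs 'd' => same
Positions that differ: 2

2


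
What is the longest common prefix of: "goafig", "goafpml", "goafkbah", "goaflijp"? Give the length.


Words: goafig, goafpml, goafkbah, goaflijp
  Position 0: all 'g' => match
  Position 1: all 'o' => match
  Position 2: all 'a' => match
  Position 3: all 'f' => match
  Position 4: ('i', 'p', 'k', 'l') => mismatch, stop
LCP = "goaf" (length 4)

4


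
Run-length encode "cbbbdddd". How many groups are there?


Input: cbbbdddd
Scanning for consecutive runs:
  Group 1: 'c' x 1 (positions 0-0)
  Group 2: 'b' x 3 (positions 1-3)
  Group 3: 'd' x 4 (positions 4-7)
Total groups: 3

3


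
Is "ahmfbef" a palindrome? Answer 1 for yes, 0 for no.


Input: ahmfbef
Reversed: febfmha
  Compare pos 0 ('a') with pos 6 ('f'): MISMATCH
  Compare pos 1 ('h') with pos 5 ('e'): MISMATCH
  Compare pos 2 ('m') with pos 4 ('b'): MISMATCH
Result: not a palindrome

0


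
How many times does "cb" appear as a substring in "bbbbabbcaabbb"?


Searching for "cb" in "bbbbabbcaabbb"
Scanning each position:
  Position 0: "bb" => no
  Position 1: "bb" => no
  Position 2: "bb" => no
  Position 3: "ba" => no
  Position 4: "ab" => no
  Position 5: "bb" => no
  Position 6: "bc" => no
  Position 7: "ca" => no
  Position 8: "aa" => no
  Position 9: "ab" => no
  Position 10: "bb" => no
  Position 11: "bb" => no
Total occurrences: 0

0


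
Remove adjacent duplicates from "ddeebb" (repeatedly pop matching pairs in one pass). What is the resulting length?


Input: ddeebb
Stack-based adjacent duplicate removal:
  Read 'd': push. Stack: d
  Read 'd': matches stack top 'd' => pop. Stack: (empty)
  Read 'e': push. Stack: e
  Read 'e': matches stack top 'e' => pop. Stack: (empty)
  Read 'b': push. Stack: b
  Read 'b': matches stack top 'b' => pop. Stack: (empty)
Final stack: "" (length 0)

0


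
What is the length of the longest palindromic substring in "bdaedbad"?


Input: "bdaedbad"
Checking substrings for palindromes:
  No multi-char palindromic substrings found
Longest palindromic substring: "b" with length 1

1


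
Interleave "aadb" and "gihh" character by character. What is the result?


Interleaving "aadb" and "gihh":
  Position 0: 'a' from first, 'g' from second => "ag"
  Position 1: 'a' from first, 'i' from second => "ai"
  Position 2: 'd' from first, 'h' from second => "dh"
  Position 3: 'b' from first, 'h' from second => "bh"
Result: agaidhbh

agaidhbh


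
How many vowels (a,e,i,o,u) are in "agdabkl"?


Input: agdabkl
Checking each character:
  'a' at position 0: vowel (running total: 1)
  'g' at position 1: consonant
  'd' at position 2: consonant
  'a' at position 3: vowel (running total: 2)
  'b' at position 4: consonant
  'k' at position 5: consonant
  'l' at position 6: consonant
Total vowels: 2

2


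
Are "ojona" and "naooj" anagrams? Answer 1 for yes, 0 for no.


Strings: "ojona", "naooj"
Sorted first:  ajnoo
Sorted second: ajnoo
Sorted forms match => anagrams

1


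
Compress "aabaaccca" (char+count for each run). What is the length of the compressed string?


Input: aabaaccca
Runs:
  'a' x 2 => "a2"
  'b' x 1 => "b1"
  'a' x 2 => "a2"
  'c' x 3 => "c3"
  'a' x 1 => "a1"
Compressed: "a2b1a2c3a1"
Compressed length: 10

10


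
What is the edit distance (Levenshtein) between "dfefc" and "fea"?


Computing edit distance: "dfefc" -> "fea"
DP table:
           f    e    a
      0    1    2    3
  d   1    1    2    3
  f   2    1    2    3
  e   3    2    1    2
  f   4    3    2    2
  c   5    4    3    3
Edit distance = dp[5][3] = 3

3


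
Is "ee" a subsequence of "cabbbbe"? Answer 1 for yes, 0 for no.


Check if "ee" is a subsequence of "cabbbbe"
Greedy scan:
  Position 0 ('c'): no match needed
  Position 1 ('a'): no match needed
  Position 2 ('b'): no match needed
  Position 3 ('b'): no match needed
  Position 4 ('b'): no match needed
  Position 5 ('b'): no match needed
  Position 6 ('e'): matches sub[0] = 'e'
Only matched 1/2 characters => not a subsequence

0


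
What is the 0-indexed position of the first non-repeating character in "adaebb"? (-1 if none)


Input: adaebb
Character frequencies:
  'a': 2
  'b': 2
  'd': 1
  'e': 1
Scanning left to right for freq == 1:
  Position 0 ('a'): freq=2, skip
  Position 1 ('d'): unique! => answer = 1

1


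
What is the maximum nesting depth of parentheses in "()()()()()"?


Input: "()()()()()"
Tracking depth:
  Position 0 '(': depth becomes 1
  Position 1 ')': depth becomes 0
  Position 2 '(': depth becomes 1
  Position 3 ')': depth becomes 0
  Position 4 '(': depth becomes 1
  Position 5 ')': depth becomes 0
  Position 6 '(': depth becomes 1
  Position 7 ')': depth becomes 0
  Position 8 '(': depth becomes 1
  Position 9 ')': depth becomes 0
Maximum depth reached: 1

1


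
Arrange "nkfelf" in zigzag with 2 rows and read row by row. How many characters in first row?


Zigzag "nkfelf" into 2 rows:
Placing characters:
  'n' => row 0
  'k' => row 1
  'f' => row 0
  'e' => row 1
  'l' => row 0
  'f' => row 1
Rows:
  Row 0: "nfl"
  Row 1: "kef"
First row length: 3

3


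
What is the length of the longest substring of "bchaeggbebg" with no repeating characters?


Input: "bchaeggbebg"
Sliding window (track last position of each char):
  Position 0 ('b'): window [0,0] length 1 -- new best
  Position 1 ('c'): window [0,1] length 2 -- new best
  Position 2 ('h'): window [0,2] length 3 -- new best
  Position 3 ('a'): window [0,3] length 4 -- new best
  Position 4 ('e'): window [0,4] length 5 -- new best
  Position 5 ('g'): window [0,5] length 6 -- new best
  Position 6 ('g'): repeat (last at 5), move window start to 6
  Position 6 ('g'): window [6,6] length 1
  Position 7 ('b'): window [6,7] length 2
  Position 8 ('e'): window [6,8] length 3
  Position 9 ('b'): repeat (last at 7), move window start to 8
  Position 9 ('b'): window [8,9] length 2
  Position 10 ('g'): window [8,10] length 3
Longest substring with no repeats: "bchaeg" with length 6

6


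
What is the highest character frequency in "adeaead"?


Input: adeaead
Character counts:
  'a': 3
  'd': 2
  'e': 2
Maximum frequency: 3

3


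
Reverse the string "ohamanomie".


Input: ohamanomie
Reading characters right to left:
  Position 9: 'e'
  Position 8: 'i'
  Position 7: 'm'
  Position 6: 'o'
  Position 5: 'n'
  Position 4: 'a'
  Position 3: 'm'
  Position 2: 'a'
  Position 1: 'h'
  Position 0: 'o'
Reversed: eimonamaho

eimonamaho


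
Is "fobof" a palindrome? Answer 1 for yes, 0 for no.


Input: fobof
Reversed: fobof
  Compare pos 0 ('f') with pos 4 ('f'): match
  Compare pos 1 ('o') with pos 3 ('o'): match
Result: palindrome

1


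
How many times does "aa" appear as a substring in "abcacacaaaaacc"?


Searching for "aa" in "abcacacaaaaacc"
Scanning each position:
  Position 0: "ab" => no
  Position 1: "bc" => no
  Position 2: "ca" => no
  Position 3: "ac" => no
  Position 4: "ca" => no
  Position 5: "ac" => no
  Position 6: "ca" => no
  Position 7: "aa" => MATCH
  Position 8: "aa" => MATCH
  Position 9: "aa" => MATCH
  Position 10: "aa" => MATCH
  Position 11: "ac" => no
  Position 12: "cc" => no
Total occurrences: 4

4


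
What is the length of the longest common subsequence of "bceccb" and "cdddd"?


LCS of "bceccb" and "cdddd"
DP table:
           c    d    d    d    d
      0    0    0    0    0    0
  b   0    0    0    0    0    0
  c   0    1    1    1    1    1
  e   0    1    1    1    1    1
  c   0    1    1    1    1    1
  c   0    1    1    1    1    1
  b   0    1    1    1    1    1
LCS length = dp[6][5] = 1

1


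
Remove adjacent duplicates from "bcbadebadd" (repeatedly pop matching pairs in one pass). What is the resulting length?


Input: bcbadebadd
Stack-based adjacent duplicate removal:
  Read 'b': push. Stack: b
  Read 'c': push. Stack: bc
  Read 'b': push. Stack: bcb
  Read 'a': push. Stack: bcba
  Read 'd': push. Stack: bcbad
  Read 'e': push. Stack: bcbade
  Read 'b': push. Stack: bcbadeb
  Read 'a': push. Stack: bcbadeba
  Read 'd': push. Stack: bcbadebad
  Read 'd': matches stack top 'd' => pop. Stack: bcbadeba
Final stack: "bcbadeba" (length 8)

8


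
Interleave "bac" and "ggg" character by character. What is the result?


Interleaving "bac" and "ggg":
  Position 0: 'b' from first, 'g' from second => "bg"
  Position 1: 'a' from first, 'g' from second => "ag"
  Position 2: 'c' from first, 'g' from second => "cg"
Result: bgagcg

bgagcg


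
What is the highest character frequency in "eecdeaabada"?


Input: eecdeaabada
Character counts:
  'a': 4
  'b': 1
  'c': 1
  'd': 2
  'e': 3
Maximum frequency: 4

4


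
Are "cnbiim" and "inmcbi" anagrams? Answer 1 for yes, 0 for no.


Strings: "cnbiim", "inmcbi"
Sorted first:  bciimn
Sorted second: bciimn
Sorted forms match => anagrams

1


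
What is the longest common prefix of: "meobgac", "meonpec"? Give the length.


Words: meobgac, meonpec
  Position 0: all 'm' => match
  Position 1: all 'e' => match
  Position 2: all 'o' => match
  Position 3: ('b', 'n') => mismatch, stop
LCP = "meo" (length 3)

3


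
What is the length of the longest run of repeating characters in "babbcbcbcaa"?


Input: "babbcbcbcaa"
Scanning for longest run:
  Position 1 ('a'): new char, reset run to 1
  Position 2 ('b'): new char, reset run to 1
  Position 3 ('b'): continues run of 'b', length=2
  Position 4 ('c'): new char, reset run to 1
  Position 5 ('b'): new char, reset run to 1
  Position 6 ('c'): new char, reset run to 1
  Position 7 ('b'): new char, reset run to 1
  Position 8 ('c'): new char, reset run to 1
  Position 9 ('a'): new char, reset run to 1
  Position 10 ('a'): continues run of 'a', length=2
Longest run: 'b' with length 2

2


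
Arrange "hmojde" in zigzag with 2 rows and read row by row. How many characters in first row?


Zigzag "hmojde" into 2 rows:
Placing characters:
  'h' => row 0
  'm' => row 1
  'o' => row 0
  'j' => row 1
  'd' => row 0
  'e' => row 1
Rows:
  Row 0: "hod"
  Row 1: "mje"
First row length: 3

3


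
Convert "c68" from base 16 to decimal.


Input: "c68" in base 16
Positional expansion:
  Digit 'c' (value 12) x 16^2 = 3072
  Digit '6' (value 6) x 16^1 = 96
  Digit '8' (value 8) x 16^0 = 8
Sum = 3176

3176


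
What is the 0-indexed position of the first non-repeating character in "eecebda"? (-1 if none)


Input: eecebda
Character frequencies:
  'a': 1
  'b': 1
  'c': 1
  'd': 1
  'e': 3
Scanning left to right for freq == 1:
  Position 0 ('e'): freq=3, skip
  Position 1 ('e'): freq=3, skip
  Position 2 ('c'): unique! => answer = 2

2


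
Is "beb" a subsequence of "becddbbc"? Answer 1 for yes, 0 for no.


Check if "beb" is a subsequence of "becddbbc"
Greedy scan:
  Position 0 ('b'): matches sub[0] = 'b'
  Position 1 ('e'): matches sub[1] = 'e'
  Position 2 ('c'): no match needed
  Position 3 ('d'): no match needed
  Position 4 ('d'): no match needed
  Position 5 ('b'): matches sub[2] = 'b'
  Position 6 ('b'): no match needed
  Position 7 ('c'): no match needed
All 3 characters matched => is a subsequence

1


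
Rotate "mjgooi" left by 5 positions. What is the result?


Input: "mjgooi", rotate left by 5
First 5 characters: "mjgoo"
Remaining characters: "i"
Concatenate remaining + first: "i" + "mjgoo" = "imjgoo"

imjgoo


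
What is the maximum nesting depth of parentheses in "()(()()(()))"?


Input: "()(()()(()))"
Tracking depth:
  Position 0 '(': depth becomes 1
  Position 1 ')': depth becomes 0
  Position 2 '(': depth becomes 1
  Position 3 '(': depth becomes 2
  Position 4 ')': depth becomes 1
  Position 5 '(': depth becomes 2
  Position 6 ')': depth becomes 1
  Position 7 '(': depth becomes 2
  Position 8 '(': depth becomes 3
  Position 9 ')': depth becomes 2
  Position 10 ')': depth becomes 1
  Position 11 ')': depth becomes 0
Maximum depth reached: 3

3


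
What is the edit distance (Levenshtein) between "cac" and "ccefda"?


Computing edit distance: "cac" -> "ccefda"
DP table:
           c    c    e    f    d    a
      0    1    2    3    4    5    6
  c   1    0    1    2    3    4    5
  a   2    1    1    2    3    4    4
  c   3    2    1    2    3    4    5
Edit distance = dp[3][6] = 5

5


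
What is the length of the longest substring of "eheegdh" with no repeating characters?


Input: "eheegdh"
Sliding window (track last position of each char):
  Position 0 ('e'): window [0,0] length 1 -- new best
  Position 1 ('h'): window [0,1] length 2 -- new best
  Position 2 ('e'): repeat (last at 0), move window start to 1
  Position 2 ('e'): window [1,2] length 2
  Position 3 ('e'): repeat (last at 2), move window start to 3
  Position 3 ('e'): window [3,3] length 1
  Position 4 ('g'): window [3,4] length 2
  Position 5 ('d'): window [3,5] length 3 -- new best
  Position 6 ('h'): window [3,6] length 4 -- new best
Longest substring with no repeats: "egdh" with length 4

4


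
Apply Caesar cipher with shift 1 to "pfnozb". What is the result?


Caesar cipher: shift "pfnozb" by 1
  'p' (pos 15) + 1 = pos 16 = 'q'
  'f' (pos 5) + 1 = pos 6 = 'g'
  'n' (pos 13) + 1 = pos 14 = 'o'
  'o' (pos 14) + 1 = pos 15 = 'p'
  'z' (pos 25) + 1 = pos 0 = 'a'
  'b' (pos 1) + 1 = pos 2 = 'c'
Result: qgopac

qgopac


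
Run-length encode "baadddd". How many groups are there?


Input: baadddd
Scanning for consecutive runs:
  Group 1: 'b' x 1 (positions 0-0)
  Group 2: 'a' x 2 (positions 1-2)
  Group 3: 'd' x 4 (positions 3-6)
Total groups: 3

3


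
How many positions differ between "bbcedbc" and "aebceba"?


Comparing "bbcedbc" and "aebceba" position by position:
  Position 0: 'b' vs 'a' => DIFFER
  Position 1: 'b' vs 'e' => DIFFER
  Position 2: 'c' vs 'b' => DIFFER
  Position 3: 'e' vs 'c' => DIFFER
  Position 4: 'd' vs 'e' => DIFFER
  Position 5: 'b' vs 'b' => same
  Position 6: 'c' vs 'a' => DIFFER
Positions that differ: 6

6


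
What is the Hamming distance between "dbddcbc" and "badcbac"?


Comparing "dbddcbc" and "badcbac" position by position:
  Position 0: 'd' vs 'b' => differ
  Position 1: 'b' vs 'a' => differ
  Position 2: 'd' vs 'd' => same
  Position 3: 'd' vs 'c' => differ
  Position 4: 'c' vs 'b' => differ
  Position 5: 'b' vs 'a' => differ
  Position 6: 'c' vs 'c' => same
Total differences (Hamming distance): 5

5


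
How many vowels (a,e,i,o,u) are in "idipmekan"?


Input: idipmekan
Checking each character:
  'i' at position 0: vowel (running total: 1)
  'd' at position 1: consonant
  'i' at position 2: vowel (running total: 2)
  'p' at position 3: consonant
  'm' at position 4: consonant
  'e' at position 5: vowel (running total: 3)
  'k' at position 6: consonant
  'a' at position 7: vowel (running total: 4)
  'n' at position 8: consonant
Total vowels: 4

4


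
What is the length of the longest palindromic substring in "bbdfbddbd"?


Input: "bbdfbddbd"
Checking substrings for palindromes:
  [4:8] "bddb" (len 4) => palindrome
  [6:9] "dbd" (len 3) => palindrome
  [0:2] "bb" (len 2) => palindrome
  [5:7] "dd" (len 2) => palindrome
Longest palindromic substring: "bddb" with length 4

4


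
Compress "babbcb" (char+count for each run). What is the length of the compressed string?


Input: babbcb
Runs:
  'b' x 1 => "b1"
  'a' x 1 => "a1"
  'b' x 2 => "b2"
  'c' x 1 => "c1"
  'b' x 1 => "b1"
Compressed: "b1a1b2c1b1"
Compressed length: 10

10


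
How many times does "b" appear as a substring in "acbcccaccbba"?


Searching for "b" in "acbcccaccbba"
Scanning each position:
  Position 0: "a" => no
  Position 1: "c" => no
  Position 2: "b" => MATCH
  Position 3: "c" => no
  Position 4: "c" => no
  Position 5: "c" => no
  Position 6: "a" => no
  Position 7: "c" => no
  Position 8: "c" => no
  Position 9: "b" => MATCH
  Position 10: "b" => MATCH
  Position 11: "a" => no
Total occurrences: 3

3


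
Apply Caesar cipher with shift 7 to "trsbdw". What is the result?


Caesar cipher: shift "trsbdw" by 7
  't' (pos 19) + 7 = pos 0 = 'a'
  'r' (pos 17) + 7 = pos 24 = 'y'
  's' (pos 18) + 7 = pos 25 = 'z'
  'b' (pos 1) + 7 = pos 8 = 'i'
  'd' (pos 3) + 7 = pos 10 = 'k'
  'w' (pos 22) + 7 = pos 3 = 'd'
Result: ayzikd

ayzikd


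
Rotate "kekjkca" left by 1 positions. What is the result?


Input: "kekjkca", rotate left by 1
First 1 characters: "k"
Remaining characters: "ekjkca"
Concatenate remaining + first: "ekjkca" + "k" = "ekjkcak"

ekjkcak


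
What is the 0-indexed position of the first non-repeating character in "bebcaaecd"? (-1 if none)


Input: bebcaaecd
Character frequencies:
  'a': 2
  'b': 2
  'c': 2
  'd': 1
  'e': 2
Scanning left to right for freq == 1:
  Position 0 ('b'): freq=2, skip
  Position 1 ('e'): freq=2, skip
  Position 2 ('b'): freq=2, skip
  Position 3 ('c'): freq=2, skip
  Position 4 ('a'): freq=2, skip
  Position 5 ('a'): freq=2, skip
  Position 6 ('e'): freq=2, skip
  Position 7 ('c'): freq=2, skip
  Position 8 ('d'): unique! => answer = 8

8


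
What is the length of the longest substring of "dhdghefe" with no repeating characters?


Input: "dhdghefe"
Sliding window (track last position of each char):
  Position 0 ('d'): window [0,0] length 1 -- new best
  Position 1 ('h'): window [0,1] length 2 -- new best
  Position 2 ('d'): repeat (last at 0), move window start to 1
  Position 2 ('d'): window [1,2] length 2
  Position 3 ('g'): window [1,3] length 3 -- new best
  Position 4 ('h'): repeat (last at 1), move window start to 2
  Position 4 ('h'): window [2,4] length 3
  Position 5 ('e'): window [2,5] length 4 -- new best
  Position 6 ('f'): window [2,6] length 5 -- new best
  Position 7 ('e'): repeat (last at 5), move window start to 6
  Position 7 ('e'): window [6,7] length 2
Longest substring with no repeats: "dghef" with length 5

5


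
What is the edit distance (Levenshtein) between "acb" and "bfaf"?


Computing edit distance: "acb" -> "bfaf"
DP table:
           b    f    a    f
      0    1    2    3    4
  a   1    1    2    2    3
  c   2    2    2    3    3
  b   3    2    3    3    4
Edit distance = dp[3][4] = 4

4


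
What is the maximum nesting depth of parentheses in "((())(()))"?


Input: "((())(()))"
Tracking depth:
  Position 0 '(': depth becomes 1
  Position 1 '(': depth becomes 2
  Position 2 '(': depth becomes 3
  Position 3 ')': depth becomes 2
  Position 4 ')': depth becomes 1
  Position 5 '(': depth becomes 2
  Position 6 '(': depth becomes 3
  Position 7 ')': depth becomes 2
  Position 8 ')': depth becomes 1
  Position 9 ')': depth becomes 0
Maximum depth reached: 3

3


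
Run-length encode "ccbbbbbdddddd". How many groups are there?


Input: ccbbbbbdddddd
Scanning for consecutive runs:
  Group 1: 'c' x 2 (positions 0-1)
  Group 2: 'b' x 5 (positions 2-6)
  Group 3: 'd' x 6 (positions 7-12)
Total groups: 3

3


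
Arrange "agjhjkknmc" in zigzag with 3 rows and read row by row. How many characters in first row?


Zigzag "agjhjkknmc" into 3 rows:
Placing characters:
  'a' => row 0
  'g' => row 1
  'j' => row 2
  'h' => row 1
  'j' => row 0
  'k' => row 1
  'k' => row 2
  'n' => row 1
  'm' => row 0
  'c' => row 1
Rows:
  Row 0: "ajm"
  Row 1: "ghknc"
  Row 2: "jk"
First row length: 3

3


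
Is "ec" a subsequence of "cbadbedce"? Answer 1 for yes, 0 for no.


Check if "ec" is a subsequence of "cbadbedce"
Greedy scan:
  Position 0 ('c'): no match needed
  Position 1 ('b'): no match needed
  Position 2 ('a'): no match needed
  Position 3 ('d'): no match needed
  Position 4 ('b'): no match needed
  Position 5 ('e'): matches sub[0] = 'e'
  Position 6 ('d'): no match needed
  Position 7 ('c'): matches sub[1] = 'c'
  Position 8 ('e'): no match needed
All 2 characters matched => is a subsequence

1


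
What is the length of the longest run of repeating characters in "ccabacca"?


Input: "ccabacca"
Scanning for longest run:
  Position 1 ('c'): continues run of 'c', length=2
  Position 2 ('a'): new char, reset run to 1
  Position 3 ('b'): new char, reset run to 1
  Position 4 ('a'): new char, reset run to 1
  Position 5 ('c'): new char, reset run to 1
  Position 6 ('c'): continues run of 'c', length=2
  Position 7 ('a'): new char, reset run to 1
Longest run: 'c' with length 2

2


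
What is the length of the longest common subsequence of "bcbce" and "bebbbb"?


LCS of "bcbce" and "bebbbb"
DP table:
           b    e    b    b    b    b
      0    0    0    0    0    0    0
  b   0    1    1    1    1    1    1
  c   0    1    1    1    1    1    1
  b   0    1    1    2    2    2    2
  c   0    1    1    2    2    2    2
  e   0    1    2    2    2    2    2
LCS length = dp[5][6] = 2

2


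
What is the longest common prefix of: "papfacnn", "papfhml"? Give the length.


Words: papfacnn, papfhml
  Position 0: all 'p' => match
  Position 1: all 'a' => match
  Position 2: all 'p' => match
  Position 3: all 'f' => match
  Position 4: ('a', 'h') => mismatch, stop
LCP = "papf" (length 4)

4


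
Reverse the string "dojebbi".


Input: dojebbi
Reading characters right to left:
  Position 6: 'i'
  Position 5: 'b'
  Position 4: 'b'
  Position 3: 'e'
  Position 2: 'j'
  Position 1: 'o'
  Position 0: 'd'
Reversed: ibbejod

ibbejod


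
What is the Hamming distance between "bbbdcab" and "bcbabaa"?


Comparing "bbbdcab" and "bcbabaa" position by position:
  Position 0: 'b' vs 'b' => same
  Position 1: 'b' vs 'c' => differ
  Position 2: 'b' vs 'b' => same
  Position 3: 'd' vs 'a' => differ
  Position 4: 'c' vs 'b' => differ
  Position 5: 'a' vs 'a' => same
  Position 6: 'b' vs 'a' => differ
Total differences (Hamming distance): 4

4


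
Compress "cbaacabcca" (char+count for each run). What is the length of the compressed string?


Input: cbaacabcca
Runs:
  'c' x 1 => "c1"
  'b' x 1 => "b1"
  'a' x 2 => "a2"
  'c' x 1 => "c1"
  'a' x 1 => "a1"
  'b' x 1 => "b1"
  'c' x 2 => "c2"
  'a' x 1 => "a1"
Compressed: "c1b1a2c1a1b1c2a1"
Compressed length: 16

16


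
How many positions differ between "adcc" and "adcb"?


Comparing "adcc" and "adcb" position by position:
  Position 0: 'a' vs 'a' => same
  Position 1: 'd' vs 'd' => same
  Position 2: 'c' vs 'c' => same
  Position 3: 'c' vs 'b' => DIFFER
Positions that differ: 1

1


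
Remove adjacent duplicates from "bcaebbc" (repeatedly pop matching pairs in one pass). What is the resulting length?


Input: bcaebbc
Stack-based adjacent duplicate removal:
  Read 'b': push. Stack: b
  Read 'c': push. Stack: bc
  Read 'a': push. Stack: bca
  Read 'e': push. Stack: bcae
  Read 'b': push. Stack: bcaeb
  Read 'b': matches stack top 'b' => pop. Stack: bcae
  Read 'c': push. Stack: bcaec
Final stack: "bcaec" (length 5)

5


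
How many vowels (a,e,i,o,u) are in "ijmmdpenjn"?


Input: ijmmdpenjn
Checking each character:
  'i' at position 0: vowel (running total: 1)
  'j' at position 1: consonant
  'm' at position 2: consonant
  'm' at position 3: consonant
  'd' at position 4: consonant
  'p' at position 5: consonant
  'e' at position 6: vowel (running total: 2)
  'n' at position 7: consonant
  'j' at position 8: consonant
  'n' at position 9: consonant
Total vowels: 2

2


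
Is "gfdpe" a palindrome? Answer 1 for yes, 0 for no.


Input: gfdpe
Reversed: epdfg
  Compare pos 0 ('g') with pos 4 ('e'): MISMATCH
  Compare pos 1 ('f') with pos 3 ('p'): MISMATCH
Result: not a palindrome

0


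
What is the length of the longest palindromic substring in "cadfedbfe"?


Input: "cadfedbfe"
Checking substrings for palindromes:
  No multi-char palindromic substrings found
Longest palindromic substring: "c" with length 1

1


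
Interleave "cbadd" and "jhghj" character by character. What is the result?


Interleaving "cbadd" and "jhghj":
  Position 0: 'c' from first, 'j' from second => "cj"
  Position 1: 'b' from first, 'h' from second => "bh"
  Position 2: 'a' from first, 'g' from second => "ag"
  Position 3: 'd' from first, 'h' from second => "dh"
  Position 4: 'd' from first, 'j' from second => "dj"
Result: cjbhagdhdj

cjbhagdhdj


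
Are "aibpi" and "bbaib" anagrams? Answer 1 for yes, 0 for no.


Strings: "aibpi", "bbaib"
Sorted first:  abiip
Sorted second: abbbi
Differ at position 2: 'i' vs 'b' => not anagrams

0


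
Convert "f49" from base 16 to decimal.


Input: "f49" in base 16
Positional expansion:
  Digit 'f' (value 15) x 16^2 = 3840
  Digit '4' (value 4) x 16^1 = 64
  Digit '9' (value 9) x 16^0 = 9
Sum = 3913

3913


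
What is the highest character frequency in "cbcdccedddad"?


Input: cbcdccedddad
Character counts:
  'a': 1
  'b': 1
  'c': 4
  'd': 5
  'e': 1
Maximum frequency: 5

5


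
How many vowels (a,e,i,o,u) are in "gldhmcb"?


Input: gldhmcb
Checking each character:
  'g' at position 0: consonant
  'l' at position 1: consonant
  'd' at position 2: consonant
  'h' at position 3: consonant
  'm' at position 4: consonant
  'c' at position 5: consonant
  'b' at position 6: consonant
Total vowels: 0

0


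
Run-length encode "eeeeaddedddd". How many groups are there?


Input: eeeeaddedddd
Scanning for consecutive runs:
  Group 1: 'e' x 4 (positions 0-3)
  Group 2: 'a' x 1 (positions 4-4)
  Group 3: 'd' x 2 (positions 5-6)
  Group 4: 'e' x 1 (positions 7-7)
  Group 5: 'd' x 4 (positions 8-11)
Total groups: 5

5


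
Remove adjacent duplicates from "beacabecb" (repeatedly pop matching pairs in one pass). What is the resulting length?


Input: beacabecb
Stack-based adjacent duplicate removal:
  Read 'b': push. Stack: b
  Read 'e': push. Stack: be
  Read 'a': push. Stack: bea
  Read 'c': push. Stack: beac
  Read 'a': push. Stack: beaca
  Read 'b': push. Stack: beacab
  Read 'e': push. Stack: beacabe
  Read 'c': push. Stack: beacabec
  Read 'b': push. Stack: beacabecb
Final stack: "beacabecb" (length 9)

9


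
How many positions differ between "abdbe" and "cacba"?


Comparing "abdbe" and "cacba" position by position:
  Position 0: 'a' vs 'c' => DIFFER
  Position 1: 'b' vs 'a' => DIFFER
  Position 2: 'd' vs 'c' => DIFFER
  Position 3: 'b' vs 'b' => same
  Position 4: 'e' vs 'a' => DIFFER
Positions that differ: 4

4


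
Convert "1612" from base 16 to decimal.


Input: "1612" in base 16
Positional expansion:
  Digit '1' (value 1) x 16^3 = 4096
  Digit '6' (value 6) x 16^2 = 1536
  Digit '1' (value 1) x 16^1 = 16
  Digit '2' (value 2) x 16^0 = 2
Sum = 5650

5650


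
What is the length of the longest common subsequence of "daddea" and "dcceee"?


LCS of "daddea" and "dcceee"
DP table:
           d    c    c    e    e    e
      0    0    0    0    0    0    0
  d   0    1    1    1    1    1    1
  a   0    1    1    1    1    1    1
  d   0    1    1    1    1    1    1
  d   0    1    1    1    1    1    1
  e   0    1    1    1    2    2    2
  a   0    1    1    1    2    2    2
LCS length = dp[6][6] = 2

2


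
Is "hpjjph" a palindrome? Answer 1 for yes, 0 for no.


Input: hpjjph
Reversed: hpjjph
  Compare pos 0 ('h') with pos 5 ('h'): match
  Compare pos 1 ('p') with pos 4 ('p'): match
  Compare pos 2 ('j') with pos 3 ('j'): match
Result: palindrome

1


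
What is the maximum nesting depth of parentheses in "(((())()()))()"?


Input: "(((())()()))()"
Tracking depth:
  Position 0 '(': depth becomes 1
  Position 1 '(': depth becomes 2
  Position 2 '(': depth becomes 3
  Position 3 '(': depth becomes 4
  Position 4 ')': depth becomes 3
  Position 5 ')': depth becomes 2
  Position 6 '(': depth becomes 3
  Position 7 ')': depth becomes 2
  Position 8 '(': depth becomes 3
  Position 9 ')': depth becomes 2
  Position 10 ')': depth becomes 1
  Position 11 ')': depth becomes 0
  Position 12 '(': depth becomes 1
  Position 13 ')': depth becomes 0
Maximum depth reached: 4

4


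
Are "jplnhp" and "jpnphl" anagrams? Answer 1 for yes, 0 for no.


Strings: "jplnhp", "jpnphl"
Sorted first:  hjlnpp
Sorted second: hjlnpp
Sorted forms match => anagrams

1


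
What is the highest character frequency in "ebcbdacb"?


Input: ebcbdacb
Character counts:
  'a': 1
  'b': 3
  'c': 2
  'd': 1
  'e': 1
Maximum frequency: 3

3


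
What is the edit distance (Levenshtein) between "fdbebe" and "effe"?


Computing edit distance: "fdbebe" -> "effe"
DP table:
           e    f    f    e
      0    1    2    3    4
  f   1    1    1    2    3
  d   2    2    2    2    3
  b   3    3    3    3    3
  e   4    3    4    4    3
  b   5    4    4    5    4
  e   6    5    5    5    5
Edit distance = dp[6][4] = 5

5
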